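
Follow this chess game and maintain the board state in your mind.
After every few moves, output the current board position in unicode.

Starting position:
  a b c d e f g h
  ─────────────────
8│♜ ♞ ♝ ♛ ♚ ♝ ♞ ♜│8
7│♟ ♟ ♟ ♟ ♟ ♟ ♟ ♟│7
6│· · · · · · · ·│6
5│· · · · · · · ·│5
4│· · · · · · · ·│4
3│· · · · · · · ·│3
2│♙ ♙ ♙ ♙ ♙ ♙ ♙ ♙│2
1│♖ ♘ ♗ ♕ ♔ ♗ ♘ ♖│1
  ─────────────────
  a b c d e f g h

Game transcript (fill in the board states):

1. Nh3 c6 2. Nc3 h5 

  a b c d e f g h
  ─────────────────
8│♜ ♞ ♝ ♛ ♚ ♝ ♞ ♜│8
7│♟ ♟ · ♟ ♟ ♟ ♟ ·│7
6│· · ♟ · · · · ·│6
5│· · · · · · · ♟│5
4│· · · · · · · ·│4
3│· · ♘ · · · · ♘│3
2│♙ ♙ ♙ ♙ ♙ ♙ ♙ ♙│2
1│♖ · ♗ ♕ ♔ ♗ · ♖│1
  ─────────────────
  a b c d e f g h

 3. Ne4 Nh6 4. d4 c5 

  a b c d e f g h
  ─────────────────
8│♜ ♞ ♝ ♛ ♚ ♝ · ♜│8
7│♟ ♟ · ♟ ♟ ♟ ♟ ·│7
6│· · · · · · · ♞│6
5│· · ♟ · · · · ♟│5
4│· · · ♙ ♘ · · ·│4
3│· · · · · · · ♘│3
2│♙ ♙ ♙ · ♙ ♙ ♙ ♙│2
1│♖ · ♗ ♕ ♔ ♗ · ♖│1
  ─────────────────
  a b c d e f g h

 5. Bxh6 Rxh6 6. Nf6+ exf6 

  a b c d e f g h
  ─────────────────
8│♜ ♞ ♝ ♛ ♚ ♝ · ·│8
7│♟ ♟ · ♟ · ♟ ♟ ·│7
6│· · · · · ♟ · ♜│6
5│· · ♟ · · · · ♟│5
4│· · · ♙ · · · ·│4
3│· · · · · · · ♘│3
2│♙ ♙ ♙ · ♙ ♙ ♙ ♙│2
1│♖ · · ♕ ♔ ♗ · ♖│1
  ─────────────────
  a b c d e f g h

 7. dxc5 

  a b c d e f g h
  ─────────────────
8│♜ ♞ ♝ ♛ ♚ ♝ · ·│8
7│♟ ♟ · ♟ · ♟ ♟ ·│7
6│· · · · · ♟ · ♜│6
5│· · ♙ · · · · ♟│5
4│· · · · · · · ·│4
3│· · · · · · · ♘│3
2│♙ ♙ ♙ · ♙ ♙ ♙ ♙│2
1│♖ · · ♕ ♔ ♗ · ♖│1
  ─────────────────
  a b c d e f g h


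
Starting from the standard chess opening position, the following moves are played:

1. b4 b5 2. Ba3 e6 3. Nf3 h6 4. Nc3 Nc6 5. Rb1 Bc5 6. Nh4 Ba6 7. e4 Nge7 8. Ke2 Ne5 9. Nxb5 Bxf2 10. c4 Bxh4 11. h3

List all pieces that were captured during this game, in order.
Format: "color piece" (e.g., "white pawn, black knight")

Tracking captures:
  Nxb5: captured black pawn
  Bxf2: captured white pawn
  Bxh4: captured white knight

black pawn, white pawn, white knight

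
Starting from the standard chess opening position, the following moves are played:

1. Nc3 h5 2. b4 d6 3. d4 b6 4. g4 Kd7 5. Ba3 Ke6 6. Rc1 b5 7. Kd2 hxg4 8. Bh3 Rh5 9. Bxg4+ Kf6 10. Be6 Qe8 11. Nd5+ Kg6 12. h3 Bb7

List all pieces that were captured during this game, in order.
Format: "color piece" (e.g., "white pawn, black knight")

Tracking captures:
  hxg4: captured white pawn
  Bxg4+: captured black pawn

white pawn, black pawn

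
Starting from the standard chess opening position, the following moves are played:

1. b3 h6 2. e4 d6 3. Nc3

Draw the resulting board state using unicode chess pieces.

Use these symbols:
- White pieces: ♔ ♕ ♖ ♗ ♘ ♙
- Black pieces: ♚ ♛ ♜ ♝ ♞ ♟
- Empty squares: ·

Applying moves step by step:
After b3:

♜ ♞ ♝ ♛ ♚ ♝ ♞ ♜
♟ ♟ ♟ ♟ ♟ ♟ ♟ ♟
· · · · · · · ·
· · · · · · · ·
· · · · · · · ·
· ♙ · · · · · ·
♙ · ♙ ♙ ♙ ♙ ♙ ♙
♖ ♘ ♗ ♕ ♔ ♗ ♘ ♖


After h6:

♜ ♞ ♝ ♛ ♚ ♝ ♞ ♜
♟ ♟ ♟ ♟ ♟ ♟ ♟ ·
· · · · · · · ♟
· · · · · · · ·
· · · · · · · ·
· ♙ · · · · · ·
♙ · ♙ ♙ ♙ ♙ ♙ ♙
♖ ♘ ♗ ♕ ♔ ♗ ♘ ♖


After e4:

♜ ♞ ♝ ♛ ♚ ♝ ♞ ♜
♟ ♟ ♟ ♟ ♟ ♟ ♟ ·
· · · · · · · ♟
· · · · · · · ·
· · · · ♙ · · ·
· ♙ · · · · · ·
♙ · ♙ ♙ · ♙ ♙ ♙
♖ ♘ ♗ ♕ ♔ ♗ ♘ ♖


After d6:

♜ ♞ ♝ ♛ ♚ ♝ ♞ ♜
♟ ♟ ♟ · ♟ ♟ ♟ ·
· · · ♟ · · · ♟
· · · · · · · ·
· · · · ♙ · · ·
· ♙ · · · · · ·
♙ · ♙ ♙ · ♙ ♙ ♙
♖ ♘ ♗ ♕ ♔ ♗ ♘ ♖


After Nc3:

♜ ♞ ♝ ♛ ♚ ♝ ♞ ♜
♟ ♟ ♟ · ♟ ♟ ♟ ·
· · · ♟ · · · ♟
· · · · · · · ·
· · · · ♙ · · ·
· ♙ ♘ · · · · ·
♙ · ♙ ♙ · ♙ ♙ ♙
♖ · ♗ ♕ ♔ ♗ ♘ ♖



  a b c d e f g h
  ─────────────────
8│♜ ♞ ♝ ♛ ♚ ♝ ♞ ♜│8
7│♟ ♟ ♟ · ♟ ♟ ♟ ·│7
6│· · · ♟ · · · ♟│6
5│· · · · · · · ·│5
4│· · · · ♙ · · ·│4
3│· ♙ ♘ · · · · ·│3
2│♙ · ♙ ♙ · ♙ ♙ ♙│2
1│♖ · ♗ ♕ ♔ ♗ ♘ ♖│1
  ─────────────────
  a b c d e f g h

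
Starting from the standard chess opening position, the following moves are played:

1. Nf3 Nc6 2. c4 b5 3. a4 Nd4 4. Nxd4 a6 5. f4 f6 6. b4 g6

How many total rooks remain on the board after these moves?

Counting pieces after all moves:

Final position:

  a b c d e f g h
  ─────────────────
8│♜ · ♝ ♛ ♚ ♝ ♞ ♜│8
7│· · ♟ ♟ ♟ · · ♟│7
6│♟ · · · · ♟ ♟ ·│6
5│· ♟ · · · · · ·│5
4│♙ ♙ ♙ ♘ · ♙ · ·│4
3│· · · · · · · ·│3
2│· · · ♙ ♙ · ♙ ♙│2
1│♖ ♘ ♗ ♕ ♔ ♗ · ♖│1
  ─────────────────
  a b c d e f g h


4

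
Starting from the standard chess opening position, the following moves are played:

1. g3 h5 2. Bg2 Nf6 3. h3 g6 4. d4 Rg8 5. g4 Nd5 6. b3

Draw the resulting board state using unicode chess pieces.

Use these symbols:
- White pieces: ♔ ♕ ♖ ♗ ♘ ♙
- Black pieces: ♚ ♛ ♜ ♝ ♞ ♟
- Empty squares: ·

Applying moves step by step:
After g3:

♜ ♞ ♝ ♛ ♚ ♝ ♞ ♜
♟ ♟ ♟ ♟ ♟ ♟ ♟ ♟
· · · · · · · ·
· · · · · · · ·
· · · · · · · ·
· · · · · · ♙ ·
♙ ♙ ♙ ♙ ♙ ♙ · ♙
♖ ♘ ♗ ♕ ♔ ♗ ♘ ♖


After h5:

♜ ♞ ♝ ♛ ♚ ♝ ♞ ♜
♟ ♟ ♟ ♟ ♟ ♟ ♟ ·
· · · · · · · ·
· · · · · · · ♟
· · · · · · · ·
· · · · · · ♙ ·
♙ ♙ ♙ ♙ ♙ ♙ · ♙
♖ ♘ ♗ ♕ ♔ ♗ ♘ ♖


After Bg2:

♜ ♞ ♝ ♛ ♚ ♝ ♞ ♜
♟ ♟ ♟ ♟ ♟ ♟ ♟ ·
· · · · · · · ·
· · · · · · · ♟
· · · · · · · ·
· · · · · · ♙ ·
♙ ♙ ♙ ♙ ♙ ♙ ♗ ♙
♖ ♘ ♗ ♕ ♔ · ♘ ♖


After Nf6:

♜ ♞ ♝ ♛ ♚ ♝ · ♜
♟ ♟ ♟ ♟ ♟ ♟ ♟ ·
· · · · · ♞ · ·
· · · · · · · ♟
· · · · · · · ·
· · · · · · ♙ ·
♙ ♙ ♙ ♙ ♙ ♙ ♗ ♙
♖ ♘ ♗ ♕ ♔ · ♘ ♖


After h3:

♜ ♞ ♝ ♛ ♚ ♝ · ♜
♟ ♟ ♟ ♟ ♟ ♟ ♟ ·
· · · · · ♞ · ·
· · · · · · · ♟
· · · · · · · ·
· · · · · · ♙ ♙
♙ ♙ ♙ ♙ ♙ ♙ ♗ ·
♖ ♘ ♗ ♕ ♔ · ♘ ♖


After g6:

♜ ♞ ♝ ♛ ♚ ♝ · ♜
♟ ♟ ♟ ♟ ♟ ♟ · ·
· · · · · ♞ ♟ ·
· · · · · · · ♟
· · · · · · · ·
· · · · · · ♙ ♙
♙ ♙ ♙ ♙ ♙ ♙ ♗ ·
♖ ♘ ♗ ♕ ♔ · ♘ ♖


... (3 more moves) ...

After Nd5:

♜ ♞ ♝ ♛ ♚ ♝ ♜ ·
♟ ♟ ♟ ♟ ♟ ♟ · ·
· · · · · · ♟ ·
· · · ♞ · · · ♟
· · · ♙ · · ♙ ·
· · · · · · · ♙
♙ ♙ ♙ · ♙ ♙ ♗ ·
♖ ♘ ♗ ♕ ♔ · ♘ ♖


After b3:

♜ ♞ ♝ ♛ ♚ ♝ ♜ ·
♟ ♟ ♟ ♟ ♟ ♟ · ·
· · · · · · ♟ ·
· · · ♞ · · · ♟
· · · ♙ · · ♙ ·
· ♙ · · · · · ♙
♙ · ♙ · ♙ ♙ ♗ ·
♖ ♘ ♗ ♕ ♔ · ♘ ♖



  a b c d e f g h
  ─────────────────
8│♜ ♞ ♝ ♛ ♚ ♝ ♜ ·│8
7│♟ ♟ ♟ ♟ ♟ ♟ · ·│7
6│· · · · · · ♟ ·│6
5│· · · ♞ · · · ♟│5
4│· · · ♙ · · ♙ ·│4
3│· ♙ · · · · · ♙│3
2│♙ · ♙ · ♙ ♙ ♗ ·│2
1│♖ ♘ ♗ ♕ ♔ · ♘ ♖│1
  ─────────────────
  a b c d e f g h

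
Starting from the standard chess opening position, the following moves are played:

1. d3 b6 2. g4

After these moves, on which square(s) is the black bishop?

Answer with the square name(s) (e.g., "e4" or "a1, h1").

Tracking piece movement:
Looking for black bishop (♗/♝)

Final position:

  a b c d e f g h
  ─────────────────
8│♜ ♞ ♝ ♛ ♚ ♝ ♞ ♜│8
7│♟ · ♟ ♟ ♟ ♟ ♟ ♟│7
6│· ♟ · · · · · ·│6
5│· · · · · · · ·│5
4│· · · · · · ♙ ·│4
3│· · · ♙ · · · ·│3
2│♙ ♙ ♙ · ♙ ♙ · ♙│2
1│♖ ♘ ♗ ♕ ♔ ♗ ♘ ♖│1
  ─────────────────
  a b c d e f g h


c8, f8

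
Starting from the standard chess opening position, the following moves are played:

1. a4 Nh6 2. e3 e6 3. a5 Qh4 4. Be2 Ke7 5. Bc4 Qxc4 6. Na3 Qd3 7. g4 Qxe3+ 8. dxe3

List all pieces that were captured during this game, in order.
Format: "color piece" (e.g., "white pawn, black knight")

Tracking captures:
  Qxc4: captured white bishop
  Qxe3+: captured white pawn
  dxe3: captured black queen

white bishop, white pawn, black queen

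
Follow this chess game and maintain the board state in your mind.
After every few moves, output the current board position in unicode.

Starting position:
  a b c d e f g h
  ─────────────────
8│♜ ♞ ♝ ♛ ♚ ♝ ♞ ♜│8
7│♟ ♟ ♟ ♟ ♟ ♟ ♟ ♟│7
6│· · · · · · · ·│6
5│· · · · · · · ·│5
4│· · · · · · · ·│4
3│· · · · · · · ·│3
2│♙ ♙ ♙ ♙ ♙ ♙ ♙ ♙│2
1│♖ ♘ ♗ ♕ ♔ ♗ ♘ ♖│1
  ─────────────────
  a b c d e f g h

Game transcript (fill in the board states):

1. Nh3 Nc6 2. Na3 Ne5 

  a b c d e f g h
  ─────────────────
8│♜ · ♝ ♛ ♚ ♝ ♞ ♜│8
7│♟ ♟ ♟ ♟ ♟ ♟ ♟ ♟│7
6│· · · · · · · ·│6
5│· · · · ♞ · · ·│5
4│· · · · · · · ·│4
3│♘ · · · · · · ♘│3
2│♙ ♙ ♙ ♙ ♙ ♙ ♙ ♙│2
1│♖ · ♗ ♕ ♔ ♗ · ♖│1
  ─────────────────
  a b c d e f g h

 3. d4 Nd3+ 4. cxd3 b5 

  a b c d e f g h
  ─────────────────
8│♜ · ♝ ♛ ♚ ♝ ♞ ♜│8
7│♟ · ♟ ♟ ♟ ♟ ♟ ♟│7
6│· · · · · · · ·│6
5│· ♟ · · · · · ·│5
4│· · · ♙ · · · ·│4
3│♘ · · ♙ · · · ♘│3
2│♙ ♙ · · ♙ ♙ ♙ ♙│2
1│♖ · ♗ ♕ ♔ ♗ · ♖│1
  ─────────────────
  a b c d e f g h

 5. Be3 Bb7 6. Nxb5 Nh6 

  a b c d e f g h
  ─────────────────
8│♜ · · ♛ ♚ ♝ · ♜│8
7│♟ ♝ ♟ ♟ ♟ ♟ ♟ ♟│7
6│· · · · · · · ♞│6
5│· ♘ · · · · · ·│5
4│· · · ♙ · · · ·│4
3│· · · ♙ ♗ · · ♘│3
2│♙ ♙ · · ♙ ♙ ♙ ♙│2
1│♖ · · ♕ ♔ ♗ · ♖│1
  ─────────────────
  a b c d e f g h

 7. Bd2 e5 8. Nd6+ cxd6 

  a b c d e f g h
  ─────────────────
8│♜ · · ♛ ♚ ♝ · ♜│8
7│♟ ♝ · ♟ · ♟ ♟ ♟│7
6│· · · ♟ · · · ♞│6
5│· · · · ♟ · · ·│5
4│· · · ♙ · · · ·│4
3│· · · ♙ · · · ♘│3
2│♙ ♙ · ♗ ♙ ♙ ♙ ♙│2
1│♖ · · ♕ ♔ ♗ · ♖│1
  ─────────────────
  a b c d e f g h

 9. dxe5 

  a b c d e f g h
  ─────────────────
8│♜ · · ♛ ♚ ♝ · ♜│8
7│♟ ♝ · ♟ · ♟ ♟ ♟│7
6│· · · ♟ · · · ♞│6
5│· · · · ♙ · · ·│5
4│· · · · · · · ·│4
3│· · · ♙ · · · ♘│3
2│♙ ♙ · ♗ ♙ ♙ ♙ ♙│2
1│♖ · · ♕ ♔ ♗ · ♖│1
  ─────────────────
  a b c d e f g h


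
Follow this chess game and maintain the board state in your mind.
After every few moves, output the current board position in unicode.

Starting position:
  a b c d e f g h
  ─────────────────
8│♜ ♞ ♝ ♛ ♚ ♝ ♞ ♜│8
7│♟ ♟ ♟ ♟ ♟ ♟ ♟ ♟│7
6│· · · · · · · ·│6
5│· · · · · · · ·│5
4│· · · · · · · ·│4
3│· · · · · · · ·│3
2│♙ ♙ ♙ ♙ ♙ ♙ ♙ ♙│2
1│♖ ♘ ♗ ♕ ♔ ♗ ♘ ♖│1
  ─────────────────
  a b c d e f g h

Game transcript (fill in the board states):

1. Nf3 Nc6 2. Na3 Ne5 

  a b c d e f g h
  ─────────────────
8│♜ · ♝ ♛ ♚ ♝ ♞ ♜│8
7│♟ ♟ ♟ ♟ ♟ ♟ ♟ ♟│7
6│· · · · · · · ·│6
5│· · · · ♞ · · ·│5
4│· · · · · · · ·│4
3│♘ · · · · ♘ · ·│3
2│♙ ♙ ♙ ♙ ♙ ♙ ♙ ♙│2
1│♖ · ♗ ♕ ♔ ♗ · ♖│1
  ─────────────────
  a b c d e f g h

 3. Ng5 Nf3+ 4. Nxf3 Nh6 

  a b c d e f g h
  ─────────────────
8│♜ · ♝ ♛ ♚ ♝ · ♜│8
7│♟ ♟ ♟ ♟ ♟ ♟ ♟ ♟│7
6│· · · · · · · ♞│6
5│· · · · · · · ·│5
4│· · · · · · · ·│4
3│♘ · · · · ♘ · ·│3
2│♙ ♙ ♙ ♙ ♙ ♙ ♙ ♙│2
1│♖ · ♗ ♕ ♔ ♗ · ♖│1
  ─────────────────
  a b c d e f g h

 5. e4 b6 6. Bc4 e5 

  a b c d e f g h
  ─────────────────
8│♜ · ♝ ♛ ♚ ♝ · ♜│8
7│♟ · ♟ ♟ · ♟ ♟ ♟│7
6│· ♟ · · · · · ♞│6
5│· · · · ♟ · · ·│5
4│· · ♗ · ♙ · · ·│4
3│♘ · · · · ♘ · ·│3
2│♙ ♙ ♙ ♙ · ♙ ♙ ♙│2
1│♖ · ♗ ♕ ♔ · · ♖│1
  ─────────────────
  a b c d e f g h

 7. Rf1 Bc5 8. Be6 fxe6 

  a b c d e f g h
  ─────────────────
8│♜ · ♝ ♛ ♚ · · ♜│8
7│♟ · ♟ ♟ · · ♟ ♟│7
6│· ♟ · · ♟ · · ♞│6
5│· · ♝ · ♟ · · ·│5
4│· · · · ♙ · · ·│4
3│♘ · · · · ♘ · ·│3
2│♙ ♙ ♙ ♙ · ♙ ♙ ♙│2
1│♖ · ♗ ♕ ♔ ♖ · ·│1
  ─────────────────
  a b c d e f g h



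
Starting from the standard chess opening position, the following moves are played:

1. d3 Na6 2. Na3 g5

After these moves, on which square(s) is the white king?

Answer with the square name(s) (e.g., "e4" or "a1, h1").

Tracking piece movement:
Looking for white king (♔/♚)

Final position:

  a b c d e f g h
  ─────────────────
8│♜ · ♝ ♛ ♚ ♝ ♞ ♜│8
7│♟ ♟ ♟ ♟ ♟ ♟ · ♟│7
6│♞ · · · · · · ·│6
5│· · · · · · ♟ ·│5
4│· · · · · · · ·│4
3│♘ · · ♙ · · · ·│3
2│♙ ♙ ♙ · ♙ ♙ ♙ ♙│2
1│♖ · ♗ ♕ ♔ ♗ ♘ ♖│1
  ─────────────────
  a b c d e f g h


e1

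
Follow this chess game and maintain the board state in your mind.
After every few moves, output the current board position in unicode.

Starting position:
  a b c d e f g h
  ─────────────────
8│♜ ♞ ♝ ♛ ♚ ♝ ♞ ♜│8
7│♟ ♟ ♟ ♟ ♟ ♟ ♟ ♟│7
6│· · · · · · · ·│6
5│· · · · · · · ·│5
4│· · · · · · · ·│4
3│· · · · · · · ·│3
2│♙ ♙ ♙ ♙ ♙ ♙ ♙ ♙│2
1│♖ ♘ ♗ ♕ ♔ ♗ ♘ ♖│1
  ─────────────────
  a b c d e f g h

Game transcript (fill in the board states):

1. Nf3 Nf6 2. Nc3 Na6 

  a b c d e f g h
  ─────────────────
8│♜ · ♝ ♛ ♚ ♝ · ♜│8
7│♟ ♟ ♟ ♟ ♟ ♟ ♟ ♟│7
6│♞ · · · · ♞ · ·│6
5│· · · · · · · ·│5
4│· · · · · · · ·│4
3│· · ♘ · · ♘ · ·│3
2│♙ ♙ ♙ ♙ ♙ ♙ ♙ ♙│2
1│♖ · ♗ ♕ ♔ ♗ · ♖│1
  ─────────────────
  a b c d e f g h

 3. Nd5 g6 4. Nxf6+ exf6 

  a b c d e f g h
  ─────────────────
8│♜ · ♝ ♛ ♚ ♝ · ♜│8
7│♟ ♟ ♟ ♟ · ♟ · ♟│7
6│♞ · · · · ♟ ♟ ·│6
5│· · · · · · · ·│5
4│· · · · · · · ·│4
3│· · · · · ♘ · ·│3
2│♙ ♙ ♙ ♙ ♙ ♙ ♙ ♙│2
1│♖ · ♗ ♕ ♔ ♗ · ♖│1
  ─────────────────
  a b c d e f g h

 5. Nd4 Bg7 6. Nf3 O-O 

  a b c d e f g h
  ─────────────────
8│♜ · ♝ ♛ · ♜ ♚ ·│8
7│♟ ♟ ♟ ♟ · ♟ ♝ ♟│7
6│♞ · · · · ♟ ♟ ·│6
5│· · · · · · · ·│5
4│· · · · · · · ·│4
3│· · · · · ♘ · ·│3
2│♙ ♙ ♙ ♙ ♙ ♙ ♙ ♙│2
1│♖ · ♗ ♕ ♔ ♗ · ♖│1
  ─────────────────
  a b c d e f g h

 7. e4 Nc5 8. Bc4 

  a b c d e f g h
  ─────────────────
8│♜ · ♝ ♛ · ♜ ♚ ·│8
7│♟ ♟ ♟ ♟ · ♟ ♝ ♟│7
6│· · · · · ♟ ♟ ·│6
5│· · ♞ · · · · ·│5
4│· · ♗ · ♙ · · ·│4
3│· · · · · ♘ · ·│3
2│♙ ♙ ♙ ♙ · ♙ ♙ ♙│2
1│♖ · ♗ ♕ ♔ · · ♖│1
  ─────────────────
  a b c d e f g h


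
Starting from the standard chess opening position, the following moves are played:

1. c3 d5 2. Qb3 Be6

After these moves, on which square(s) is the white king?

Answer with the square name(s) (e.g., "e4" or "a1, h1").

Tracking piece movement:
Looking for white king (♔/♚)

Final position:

  a b c d e f g h
  ─────────────────
8│♜ ♞ · ♛ ♚ ♝ ♞ ♜│8
7│♟ ♟ ♟ · ♟ ♟ ♟ ♟│7
6│· · · · ♝ · · ·│6
5│· · · ♟ · · · ·│5
4│· · · · · · · ·│4
3│· ♕ ♙ · · · · ·│3
2│♙ ♙ · ♙ ♙ ♙ ♙ ♙│2
1│♖ ♘ ♗ · ♔ ♗ ♘ ♖│1
  ─────────────────
  a b c d e f g h


e1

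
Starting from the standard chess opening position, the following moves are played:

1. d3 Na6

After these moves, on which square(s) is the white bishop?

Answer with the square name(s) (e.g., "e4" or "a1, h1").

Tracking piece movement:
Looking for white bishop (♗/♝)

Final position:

  a b c d e f g h
  ─────────────────
8│♜ · ♝ ♛ ♚ ♝ ♞ ♜│8
7│♟ ♟ ♟ ♟ ♟ ♟ ♟ ♟│7
6│♞ · · · · · · ·│6
5│· · · · · · · ·│5
4│· · · · · · · ·│4
3│· · · ♙ · · · ·│3
2│♙ ♙ ♙ · ♙ ♙ ♙ ♙│2
1│♖ ♘ ♗ ♕ ♔ ♗ ♘ ♖│1
  ─────────────────
  a b c d e f g h


c1, f1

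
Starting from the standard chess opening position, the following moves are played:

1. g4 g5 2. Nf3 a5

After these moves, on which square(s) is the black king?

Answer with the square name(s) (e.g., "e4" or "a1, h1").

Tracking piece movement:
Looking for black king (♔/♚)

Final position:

  a b c d e f g h
  ─────────────────
8│♜ ♞ ♝ ♛ ♚ ♝ ♞ ♜│8
7│· ♟ ♟ ♟ ♟ ♟ · ♟│7
6│· · · · · · · ·│6
5│♟ · · · · · ♟ ·│5
4│· · · · · · ♙ ·│4
3│· · · · · ♘ · ·│3
2│♙ ♙ ♙ ♙ ♙ ♙ · ♙│2
1│♖ ♘ ♗ ♕ ♔ ♗ · ♖│1
  ─────────────────
  a b c d e f g h


e8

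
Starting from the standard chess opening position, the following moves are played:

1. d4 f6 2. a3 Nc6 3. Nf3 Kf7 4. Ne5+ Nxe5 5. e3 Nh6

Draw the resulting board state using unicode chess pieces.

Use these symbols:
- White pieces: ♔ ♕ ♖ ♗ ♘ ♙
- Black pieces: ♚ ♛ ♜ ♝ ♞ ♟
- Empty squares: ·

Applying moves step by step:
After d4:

♜ ♞ ♝ ♛ ♚ ♝ ♞ ♜
♟ ♟ ♟ ♟ ♟ ♟ ♟ ♟
· · · · · · · ·
· · · · · · · ·
· · · ♙ · · · ·
· · · · · · · ·
♙ ♙ ♙ · ♙ ♙ ♙ ♙
♖ ♘ ♗ ♕ ♔ ♗ ♘ ♖


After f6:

♜ ♞ ♝ ♛ ♚ ♝ ♞ ♜
♟ ♟ ♟ ♟ ♟ · ♟ ♟
· · · · · ♟ · ·
· · · · · · · ·
· · · ♙ · · · ·
· · · · · · · ·
♙ ♙ ♙ · ♙ ♙ ♙ ♙
♖ ♘ ♗ ♕ ♔ ♗ ♘ ♖


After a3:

♜ ♞ ♝ ♛ ♚ ♝ ♞ ♜
♟ ♟ ♟ ♟ ♟ · ♟ ♟
· · · · · ♟ · ·
· · · · · · · ·
· · · ♙ · · · ·
♙ · · · · · · ·
· ♙ ♙ · ♙ ♙ ♙ ♙
♖ ♘ ♗ ♕ ♔ ♗ ♘ ♖


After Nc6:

♜ · ♝ ♛ ♚ ♝ ♞ ♜
♟ ♟ ♟ ♟ ♟ · ♟ ♟
· · ♞ · · ♟ · ·
· · · · · · · ·
· · · ♙ · · · ·
♙ · · · · · · ·
· ♙ ♙ · ♙ ♙ ♙ ♙
♖ ♘ ♗ ♕ ♔ ♗ ♘ ♖


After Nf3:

♜ · ♝ ♛ ♚ ♝ ♞ ♜
♟ ♟ ♟ ♟ ♟ · ♟ ♟
· · ♞ · · ♟ · ·
· · · · · · · ·
· · · ♙ · · · ·
♙ · · · · ♘ · ·
· ♙ ♙ · ♙ ♙ ♙ ♙
♖ ♘ ♗ ♕ ♔ ♗ · ♖


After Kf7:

♜ · ♝ ♛ · ♝ ♞ ♜
♟ ♟ ♟ ♟ ♟ ♚ ♟ ♟
· · ♞ · · ♟ · ·
· · · · · · · ·
· · · ♙ · · · ·
♙ · · · · ♘ · ·
· ♙ ♙ · ♙ ♙ ♙ ♙
♖ ♘ ♗ ♕ ♔ ♗ · ♖


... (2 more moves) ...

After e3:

♜ · ♝ ♛ · ♝ ♞ ♜
♟ ♟ ♟ ♟ ♟ ♚ ♟ ♟
· · · · · ♟ · ·
· · · · ♞ · · ·
· · · ♙ · · · ·
♙ · · · ♙ · · ·
· ♙ ♙ · · ♙ ♙ ♙
♖ ♘ ♗ ♕ ♔ ♗ · ♖


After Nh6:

♜ · ♝ ♛ · ♝ · ♜
♟ ♟ ♟ ♟ ♟ ♚ ♟ ♟
· · · · · ♟ · ♞
· · · · ♞ · · ·
· · · ♙ · · · ·
♙ · · · ♙ · · ·
· ♙ ♙ · · ♙ ♙ ♙
♖ ♘ ♗ ♕ ♔ ♗ · ♖



  a b c d e f g h
  ─────────────────
8│♜ · ♝ ♛ · ♝ · ♜│8
7│♟ ♟ ♟ ♟ ♟ ♚ ♟ ♟│7
6│· · · · · ♟ · ♞│6
5│· · · · ♞ · · ·│5
4│· · · ♙ · · · ·│4
3│♙ · · · ♙ · · ·│3
2│· ♙ ♙ · · ♙ ♙ ♙│2
1│♖ ♘ ♗ ♕ ♔ ♗ · ♖│1
  ─────────────────
  a b c d e f g h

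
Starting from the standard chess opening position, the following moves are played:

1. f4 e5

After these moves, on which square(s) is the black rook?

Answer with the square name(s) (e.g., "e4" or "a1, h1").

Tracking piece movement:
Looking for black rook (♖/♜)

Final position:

  a b c d e f g h
  ─────────────────
8│♜ ♞ ♝ ♛ ♚ ♝ ♞ ♜│8
7│♟ ♟ ♟ ♟ · ♟ ♟ ♟│7
6│· · · · · · · ·│6
5│· · · · ♟ · · ·│5
4│· · · · · ♙ · ·│4
3│· · · · · · · ·│3
2│♙ ♙ ♙ ♙ ♙ · ♙ ♙│2
1│♖ ♘ ♗ ♕ ♔ ♗ ♘ ♖│1
  ─────────────────
  a b c d e f g h


a8, h8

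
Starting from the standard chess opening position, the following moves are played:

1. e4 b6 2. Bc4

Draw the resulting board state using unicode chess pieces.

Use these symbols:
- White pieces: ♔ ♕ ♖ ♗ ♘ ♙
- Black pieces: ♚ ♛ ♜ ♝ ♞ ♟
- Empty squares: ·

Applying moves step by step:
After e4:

♜ ♞ ♝ ♛ ♚ ♝ ♞ ♜
♟ ♟ ♟ ♟ ♟ ♟ ♟ ♟
· · · · · · · ·
· · · · · · · ·
· · · · ♙ · · ·
· · · · · · · ·
♙ ♙ ♙ ♙ · ♙ ♙ ♙
♖ ♘ ♗ ♕ ♔ ♗ ♘ ♖


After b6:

♜ ♞ ♝ ♛ ♚ ♝ ♞ ♜
♟ · ♟ ♟ ♟ ♟ ♟ ♟
· ♟ · · · · · ·
· · · · · · · ·
· · · · ♙ · · ·
· · · · · · · ·
♙ ♙ ♙ ♙ · ♙ ♙ ♙
♖ ♘ ♗ ♕ ♔ ♗ ♘ ♖


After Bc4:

♜ ♞ ♝ ♛ ♚ ♝ ♞ ♜
♟ · ♟ ♟ ♟ ♟ ♟ ♟
· ♟ · · · · · ·
· · · · · · · ·
· · ♗ · ♙ · · ·
· · · · · · · ·
♙ ♙ ♙ ♙ · ♙ ♙ ♙
♖ ♘ ♗ ♕ ♔ · ♘ ♖



  a b c d e f g h
  ─────────────────
8│♜ ♞ ♝ ♛ ♚ ♝ ♞ ♜│8
7│♟ · ♟ ♟ ♟ ♟ ♟ ♟│7
6│· ♟ · · · · · ·│6
5│· · · · · · · ·│5
4│· · ♗ · ♙ · · ·│4
3│· · · · · · · ·│3
2│♙ ♙ ♙ ♙ · ♙ ♙ ♙│2
1│♖ ♘ ♗ ♕ ♔ · ♘ ♖│1
  ─────────────────
  a b c d e f g h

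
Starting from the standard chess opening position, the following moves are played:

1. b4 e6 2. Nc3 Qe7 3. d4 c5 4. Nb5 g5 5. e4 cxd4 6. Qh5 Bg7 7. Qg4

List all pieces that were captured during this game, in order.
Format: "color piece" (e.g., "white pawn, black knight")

Tracking captures:
  cxd4: captured white pawn

white pawn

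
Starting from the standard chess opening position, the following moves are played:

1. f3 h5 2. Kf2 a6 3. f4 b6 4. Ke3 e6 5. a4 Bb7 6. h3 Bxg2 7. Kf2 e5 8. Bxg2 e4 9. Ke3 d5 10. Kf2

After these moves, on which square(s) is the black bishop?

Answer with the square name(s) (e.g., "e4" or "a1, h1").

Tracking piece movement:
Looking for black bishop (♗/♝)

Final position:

  a b c d e f g h
  ─────────────────
8│♜ ♞ · ♛ ♚ ♝ ♞ ♜│8
7│· · ♟ · · ♟ ♟ ·│7
6│♟ ♟ · · · · · ·│6
5│· · · ♟ · · · ♟│5
4│♙ · · · ♟ ♙ · ·│4
3│· · · · · · · ♙│3
2│· ♙ ♙ ♙ ♙ ♔ ♗ ·│2
1│♖ ♘ ♗ ♕ · · ♘ ♖│1
  ─────────────────
  a b c d e f g h


f8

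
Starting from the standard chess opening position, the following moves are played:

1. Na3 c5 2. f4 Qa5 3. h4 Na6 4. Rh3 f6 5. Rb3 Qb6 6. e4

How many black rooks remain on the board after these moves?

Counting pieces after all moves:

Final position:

  a b c d e f g h
  ─────────────────
8│♜ · ♝ · ♚ ♝ ♞ ♜│8
7│♟ ♟ · ♟ ♟ · ♟ ♟│7
6│♞ ♛ · · · ♟ · ·│6
5│· · ♟ · · · · ·│5
4│· · · · ♙ ♙ · ♙│4
3│♘ ♖ · · · · · ·│3
2│♙ ♙ ♙ ♙ · · ♙ ·│2
1│♖ · ♗ ♕ ♔ ♗ ♘ ·│1
  ─────────────────
  a b c d e f g h


2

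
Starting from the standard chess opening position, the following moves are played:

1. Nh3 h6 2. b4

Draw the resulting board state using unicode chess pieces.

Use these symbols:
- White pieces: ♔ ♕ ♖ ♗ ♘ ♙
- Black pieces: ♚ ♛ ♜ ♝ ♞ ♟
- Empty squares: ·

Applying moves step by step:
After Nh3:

♜ ♞ ♝ ♛ ♚ ♝ ♞ ♜
♟ ♟ ♟ ♟ ♟ ♟ ♟ ♟
· · · · · · · ·
· · · · · · · ·
· · · · · · · ·
· · · · · · · ♘
♙ ♙ ♙ ♙ ♙ ♙ ♙ ♙
♖ ♘ ♗ ♕ ♔ ♗ · ♖


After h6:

♜ ♞ ♝ ♛ ♚ ♝ ♞ ♜
♟ ♟ ♟ ♟ ♟ ♟ ♟ ·
· · · · · · · ♟
· · · · · · · ·
· · · · · · · ·
· · · · · · · ♘
♙ ♙ ♙ ♙ ♙ ♙ ♙ ♙
♖ ♘ ♗ ♕ ♔ ♗ · ♖


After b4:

♜ ♞ ♝ ♛ ♚ ♝ ♞ ♜
♟ ♟ ♟ ♟ ♟ ♟ ♟ ·
· · · · · · · ♟
· · · · · · · ·
· ♙ · · · · · ·
· · · · · · · ♘
♙ · ♙ ♙ ♙ ♙ ♙ ♙
♖ ♘ ♗ ♕ ♔ ♗ · ♖



  a b c d e f g h
  ─────────────────
8│♜ ♞ ♝ ♛ ♚ ♝ ♞ ♜│8
7│♟ ♟ ♟ ♟ ♟ ♟ ♟ ·│7
6│· · · · · · · ♟│6
5│· · · · · · · ·│5
4│· ♙ · · · · · ·│4
3│· · · · · · · ♘│3
2│♙ · ♙ ♙ ♙ ♙ ♙ ♙│2
1│♖ ♘ ♗ ♕ ♔ ♗ · ♖│1
  ─────────────────
  a b c d e f g h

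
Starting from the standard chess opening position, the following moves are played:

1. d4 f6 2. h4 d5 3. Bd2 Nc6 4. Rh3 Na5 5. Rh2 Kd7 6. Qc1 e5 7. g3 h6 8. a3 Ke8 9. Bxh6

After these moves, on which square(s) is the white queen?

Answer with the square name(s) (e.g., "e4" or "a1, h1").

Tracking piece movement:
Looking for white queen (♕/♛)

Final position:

  a b c d e f g h
  ─────────────────
8│♜ · ♝ ♛ ♚ ♝ ♞ ♜│8
7│♟ ♟ ♟ · · · ♟ ·│7
6│· · · · · ♟ · ♗│6
5│♞ · · ♟ ♟ · · ·│5
4│· · · ♙ · · · ♙│4
3│♙ · · · · · ♙ ·│3
2│· ♙ ♙ · ♙ ♙ · ♖│2
1│♖ ♘ ♕ · ♔ ♗ ♘ ·│1
  ─────────────────
  a b c d e f g h


c1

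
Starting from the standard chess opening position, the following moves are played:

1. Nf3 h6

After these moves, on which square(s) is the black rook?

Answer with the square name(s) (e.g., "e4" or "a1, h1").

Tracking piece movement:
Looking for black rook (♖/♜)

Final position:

  a b c d e f g h
  ─────────────────
8│♜ ♞ ♝ ♛ ♚ ♝ ♞ ♜│8
7│♟ ♟ ♟ ♟ ♟ ♟ ♟ ·│7
6│· · · · · · · ♟│6
5│· · · · · · · ·│5
4│· · · · · · · ·│4
3│· · · · · ♘ · ·│3
2│♙ ♙ ♙ ♙ ♙ ♙ ♙ ♙│2
1│♖ ♘ ♗ ♕ ♔ ♗ · ♖│1
  ─────────────────
  a b c d e f g h


a8, h8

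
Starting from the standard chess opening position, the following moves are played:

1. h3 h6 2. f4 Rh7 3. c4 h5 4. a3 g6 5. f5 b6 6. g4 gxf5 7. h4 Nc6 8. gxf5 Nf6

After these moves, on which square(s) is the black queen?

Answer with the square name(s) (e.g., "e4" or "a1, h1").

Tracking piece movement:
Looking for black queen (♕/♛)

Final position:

  a b c d e f g h
  ─────────────────
8│♜ · ♝ ♛ ♚ ♝ · ·│8
7│♟ · ♟ ♟ ♟ ♟ · ♜│7
6│· ♟ ♞ · · ♞ · ·│6
5│· · · · · ♙ · ♟│5
4│· · ♙ · · · · ♙│4
3│♙ · · · · · · ·│3
2│· ♙ · ♙ ♙ · · ·│2
1│♖ ♘ ♗ ♕ ♔ ♗ ♘ ♖│1
  ─────────────────
  a b c d e f g h


d8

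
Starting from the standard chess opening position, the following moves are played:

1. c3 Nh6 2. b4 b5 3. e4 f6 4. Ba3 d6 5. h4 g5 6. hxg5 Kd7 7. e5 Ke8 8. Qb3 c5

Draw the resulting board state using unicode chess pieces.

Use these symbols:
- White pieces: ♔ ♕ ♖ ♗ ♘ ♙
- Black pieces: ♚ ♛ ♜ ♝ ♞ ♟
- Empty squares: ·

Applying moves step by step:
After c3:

♜ ♞ ♝ ♛ ♚ ♝ ♞ ♜
♟ ♟ ♟ ♟ ♟ ♟ ♟ ♟
· · · · · · · ·
· · · · · · · ·
· · · · · · · ·
· · ♙ · · · · ·
♙ ♙ · ♙ ♙ ♙ ♙ ♙
♖ ♘ ♗ ♕ ♔ ♗ ♘ ♖


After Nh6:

♜ ♞ ♝ ♛ ♚ ♝ · ♜
♟ ♟ ♟ ♟ ♟ ♟ ♟ ♟
· · · · · · · ♞
· · · · · · · ·
· · · · · · · ·
· · ♙ · · · · ·
♙ ♙ · ♙ ♙ ♙ ♙ ♙
♖ ♘ ♗ ♕ ♔ ♗ ♘ ♖


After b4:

♜ ♞ ♝ ♛ ♚ ♝ · ♜
♟ ♟ ♟ ♟ ♟ ♟ ♟ ♟
· · · · · · · ♞
· · · · · · · ·
· ♙ · · · · · ·
· · ♙ · · · · ·
♙ · · ♙ ♙ ♙ ♙ ♙
♖ ♘ ♗ ♕ ♔ ♗ ♘ ♖


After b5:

♜ ♞ ♝ ♛ ♚ ♝ · ♜
♟ · ♟ ♟ ♟ ♟ ♟ ♟
· · · · · · · ♞
· ♟ · · · · · ·
· ♙ · · · · · ·
· · ♙ · · · · ·
♙ · · ♙ ♙ ♙ ♙ ♙
♖ ♘ ♗ ♕ ♔ ♗ ♘ ♖


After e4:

♜ ♞ ♝ ♛ ♚ ♝ · ♜
♟ · ♟ ♟ ♟ ♟ ♟ ♟
· · · · · · · ♞
· ♟ · · · · · ·
· ♙ · · ♙ · · ·
· · ♙ · · · · ·
♙ · · ♙ · ♙ ♙ ♙
♖ ♘ ♗ ♕ ♔ ♗ ♘ ♖


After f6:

♜ ♞ ♝ ♛ ♚ ♝ · ♜
♟ · ♟ ♟ ♟ · ♟ ♟
· · · · · ♟ · ♞
· ♟ · · · · · ·
· ♙ · · ♙ · · ·
· · ♙ · · · · ·
♙ · · ♙ · ♙ ♙ ♙
♖ ♘ ♗ ♕ ♔ ♗ ♘ ♖


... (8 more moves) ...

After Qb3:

♜ ♞ ♝ ♛ ♚ ♝ · ♜
♟ · ♟ · ♟ · · ♟
· · · ♟ · ♟ · ♞
· ♟ · · ♙ · ♙ ·
· ♙ · · · · · ·
♗ ♕ ♙ · · · · ·
♙ · · ♙ · ♙ ♙ ·
♖ ♘ · · ♔ ♗ ♘ ♖


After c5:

♜ ♞ ♝ ♛ ♚ ♝ · ♜
♟ · · · ♟ · · ♟
· · · ♟ · ♟ · ♞
· ♟ ♟ · ♙ · ♙ ·
· ♙ · · · · · ·
♗ ♕ ♙ · · · · ·
♙ · · ♙ · ♙ ♙ ·
♖ ♘ · · ♔ ♗ ♘ ♖



  a b c d e f g h
  ─────────────────
8│♜ ♞ ♝ ♛ ♚ ♝ · ♜│8
7│♟ · · · ♟ · · ♟│7
6│· · · ♟ · ♟ · ♞│6
5│· ♟ ♟ · ♙ · ♙ ·│5
4│· ♙ · · · · · ·│4
3│♗ ♕ ♙ · · · · ·│3
2│♙ · · ♙ · ♙ ♙ ·│2
1│♖ ♘ · · ♔ ♗ ♘ ♖│1
  ─────────────────
  a b c d e f g h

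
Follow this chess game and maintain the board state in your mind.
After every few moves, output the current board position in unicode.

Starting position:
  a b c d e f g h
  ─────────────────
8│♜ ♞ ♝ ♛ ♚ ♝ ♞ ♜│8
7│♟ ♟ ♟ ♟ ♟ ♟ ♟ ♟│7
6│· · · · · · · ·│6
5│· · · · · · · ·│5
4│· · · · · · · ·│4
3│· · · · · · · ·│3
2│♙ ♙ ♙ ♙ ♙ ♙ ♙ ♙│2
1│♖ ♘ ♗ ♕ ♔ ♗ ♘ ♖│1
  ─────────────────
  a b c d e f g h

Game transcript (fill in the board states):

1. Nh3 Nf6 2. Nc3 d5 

  a b c d e f g h
  ─────────────────
8│♜ ♞ ♝ ♛ ♚ ♝ · ♜│8
7│♟ ♟ ♟ · ♟ ♟ ♟ ♟│7
6│· · · · · ♞ · ·│6
5│· · · ♟ · · · ·│5
4│· · · · · · · ·│4
3│· · ♘ · · · · ♘│3
2│♙ ♙ ♙ ♙ ♙ ♙ ♙ ♙│2
1│♖ · ♗ ♕ ♔ ♗ · ♖│1
  ─────────────────
  a b c d e f g h

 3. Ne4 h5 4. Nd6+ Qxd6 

  a b c d e f g h
  ─────────────────
8│♜ ♞ ♝ · ♚ ♝ · ♜│8
7│♟ ♟ ♟ · ♟ ♟ ♟ ·│7
6│· · · ♛ · ♞ · ·│6
5│· · · ♟ · · · ♟│5
4│· · · · · · · ·│4
3│· · · · · · · ♘│3
2│♙ ♙ ♙ ♙ ♙ ♙ ♙ ♙│2
1│♖ · ♗ ♕ ♔ ♗ · ♖│1
  ─────────────────
  a b c d e f g h

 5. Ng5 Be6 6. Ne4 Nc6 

  a b c d e f g h
  ─────────────────
8│♜ · · · ♚ ♝ · ♜│8
7│♟ ♟ ♟ · ♟ ♟ ♟ ·│7
6│· · ♞ ♛ ♝ ♞ · ·│6
5│· · · ♟ · · · ♟│5
4│· · · · ♘ · · ·│4
3│· · · · · · · ·│3
2│♙ ♙ ♙ ♙ ♙ ♙ ♙ ♙│2
1│♖ · ♗ ♕ ♔ ♗ · ♖│1
  ─────────────────
  a b c d e f g h

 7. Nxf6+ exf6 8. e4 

  a b c d e f g h
  ─────────────────
8│♜ · · · ♚ ♝ · ♜│8
7│♟ ♟ ♟ · · ♟ ♟ ·│7
6│· · ♞ ♛ ♝ ♟ · ·│6
5│· · · ♟ · · · ♟│5
4│· · · · ♙ · · ·│4
3│· · · · · · · ·│3
2│♙ ♙ ♙ ♙ · ♙ ♙ ♙│2
1│♖ · ♗ ♕ ♔ ♗ · ♖│1
  ─────────────────
  a b c d e f g h


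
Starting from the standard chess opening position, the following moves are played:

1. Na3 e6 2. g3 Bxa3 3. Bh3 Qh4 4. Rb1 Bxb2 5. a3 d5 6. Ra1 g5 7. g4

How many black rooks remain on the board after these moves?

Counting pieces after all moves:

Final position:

  a b c d e f g h
  ─────────────────
8│♜ ♞ ♝ · ♚ · ♞ ♜│8
7│♟ ♟ ♟ · · ♟ · ♟│7
6│· · · · ♟ · · ·│6
5│· · · ♟ · · ♟ ·│5
4│· · · · · · ♙ ♛│4
3│♙ · · · · · · ♗│3
2│· ♝ ♙ ♙ ♙ ♙ · ♙│2
1│♖ · ♗ ♕ ♔ · ♘ ♖│1
  ─────────────────
  a b c d e f g h


2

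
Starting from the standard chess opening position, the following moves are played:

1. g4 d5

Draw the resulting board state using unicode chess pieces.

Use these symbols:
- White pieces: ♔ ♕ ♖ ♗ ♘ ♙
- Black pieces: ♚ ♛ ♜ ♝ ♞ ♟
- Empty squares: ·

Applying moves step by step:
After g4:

♜ ♞ ♝ ♛ ♚ ♝ ♞ ♜
♟ ♟ ♟ ♟ ♟ ♟ ♟ ♟
· · · · · · · ·
· · · · · · · ·
· · · · · · ♙ ·
· · · · · · · ·
♙ ♙ ♙ ♙ ♙ ♙ · ♙
♖ ♘ ♗ ♕ ♔ ♗ ♘ ♖


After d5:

♜ ♞ ♝ ♛ ♚ ♝ ♞ ♜
♟ ♟ ♟ · ♟ ♟ ♟ ♟
· · · · · · · ·
· · · ♟ · · · ·
· · · · · · ♙ ·
· · · · · · · ·
♙ ♙ ♙ ♙ ♙ ♙ · ♙
♖ ♘ ♗ ♕ ♔ ♗ ♘ ♖



  a b c d e f g h
  ─────────────────
8│♜ ♞ ♝ ♛ ♚ ♝ ♞ ♜│8
7│♟ ♟ ♟ · ♟ ♟ ♟ ♟│7
6│· · · · · · · ·│6
5│· · · ♟ · · · ·│5
4│· · · · · · ♙ ·│4
3│· · · · · · · ·│3
2│♙ ♙ ♙ ♙ ♙ ♙ · ♙│2
1│♖ ♘ ♗ ♕ ♔ ♗ ♘ ♖│1
  ─────────────────
  a b c d e f g h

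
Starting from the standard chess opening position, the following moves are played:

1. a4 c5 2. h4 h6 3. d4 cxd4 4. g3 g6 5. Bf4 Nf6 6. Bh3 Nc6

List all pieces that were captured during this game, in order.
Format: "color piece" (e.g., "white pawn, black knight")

Tracking captures:
  cxd4: captured white pawn

white pawn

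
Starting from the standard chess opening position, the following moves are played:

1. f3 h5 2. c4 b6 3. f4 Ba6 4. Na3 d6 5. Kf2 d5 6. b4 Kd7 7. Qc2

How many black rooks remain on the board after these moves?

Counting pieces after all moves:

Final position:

  a b c d e f g h
  ─────────────────
8│♜ ♞ · ♛ · ♝ ♞ ♜│8
7│♟ · ♟ ♚ ♟ ♟ ♟ ·│7
6│♝ ♟ · · · · · ·│6
5│· · · ♟ · · · ♟│5
4│· ♙ ♙ · · ♙ · ·│4
3│♘ · · · · · · ·│3
2│♙ · ♕ ♙ ♙ ♔ ♙ ♙│2
1│♖ · ♗ · · ♗ ♘ ♖│1
  ─────────────────
  a b c d e f g h


2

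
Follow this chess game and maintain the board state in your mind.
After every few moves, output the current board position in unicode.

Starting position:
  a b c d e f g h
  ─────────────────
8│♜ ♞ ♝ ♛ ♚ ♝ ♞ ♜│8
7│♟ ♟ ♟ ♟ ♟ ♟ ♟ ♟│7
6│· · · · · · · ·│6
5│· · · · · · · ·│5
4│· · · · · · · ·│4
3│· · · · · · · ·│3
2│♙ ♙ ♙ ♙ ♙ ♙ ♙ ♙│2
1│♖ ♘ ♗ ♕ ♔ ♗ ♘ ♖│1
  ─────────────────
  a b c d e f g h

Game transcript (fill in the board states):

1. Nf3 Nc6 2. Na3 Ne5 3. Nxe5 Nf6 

  a b c d e f g h
  ─────────────────
8│♜ · ♝ ♛ ♚ ♝ · ♜│8
7│♟ ♟ ♟ ♟ ♟ ♟ ♟ ♟│7
6│· · · · · ♞ · ·│6
5│· · · · ♘ · · ·│5
4│· · · · · · · ·│4
3│♘ · · · · · · ·│3
2│♙ ♙ ♙ ♙ ♙ ♙ ♙ ♙│2
1│♖ · ♗ ♕ ♔ ♗ · ♖│1
  ─────────────────
  a b c d e f g h

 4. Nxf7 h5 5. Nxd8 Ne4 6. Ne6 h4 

  a b c d e f g h
  ─────────────────
8│♜ · ♝ · ♚ ♝ · ♜│8
7│♟ ♟ ♟ ♟ ♟ · ♟ ·│7
6│· · · · ♘ · · ·│6
5│· · · · · · · ·│5
4│· · · · ♞ · · ♟│4
3│♘ · · · · · · ·│3
2│♙ ♙ ♙ ♙ ♙ ♙ ♙ ♙│2
1│♖ · ♗ ♕ ♔ ♗ · ♖│1
  ─────────────────
  a b c d e f g h

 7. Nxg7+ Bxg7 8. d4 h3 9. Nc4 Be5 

  a b c d e f g h
  ─────────────────
8│♜ · ♝ · ♚ · · ♜│8
7│♟ ♟ ♟ ♟ ♟ · · ·│7
6│· · · · · · · ·│6
5│· · · · ♝ · · ·│5
4│· · ♘ ♙ ♞ · · ·│4
3│· · · · · · · ♟│3
2│♙ ♙ ♙ · ♙ ♙ ♙ ♙│2
1│♖ · ♗ ♕ ♔ ♗ · ♖│1
  ─────────────────
  a b c d e f g h

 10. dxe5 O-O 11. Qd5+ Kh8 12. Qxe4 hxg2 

  a b c d e f g h
  ─────────────────
8│♜ · ♝ · · ♜ · ♚│8
7│♟ ♟ ♟ ♟ ♟ · · ·│7
6│· · · · · · · ·│6
5│· · · · ♙ · · ·│5
4│· · ♘ · ♕ · · ·│4
3│· · · · · · · ·│3
2│♙ ♙ ♙ · ♙ ♙ ♟ ♙│2
1│♖ · ♗ · ♔ ♗ · ♖│1
  ─────────────────
  a b c d e f g h

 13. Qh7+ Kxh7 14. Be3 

  a b c d e f g h
  ─────────────────
8│♜ · ♝ · · ♜ · ·│8
7│♟ ♟ ♟ ♟ ♟ · · ♚│7
6│· · · · · · · ·│6
5│· · · · ♙ · · ·│5
4│· · ♘ · · · · ·│4
3│· · · · ♗ · · ·│3
2│♙ ♙ ♙ · ♙ ♙ ♟ ♙│2
1│♖ · · · ♔ ♗ · ♖│1
  ─────────────────
  a b c d e f g h
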